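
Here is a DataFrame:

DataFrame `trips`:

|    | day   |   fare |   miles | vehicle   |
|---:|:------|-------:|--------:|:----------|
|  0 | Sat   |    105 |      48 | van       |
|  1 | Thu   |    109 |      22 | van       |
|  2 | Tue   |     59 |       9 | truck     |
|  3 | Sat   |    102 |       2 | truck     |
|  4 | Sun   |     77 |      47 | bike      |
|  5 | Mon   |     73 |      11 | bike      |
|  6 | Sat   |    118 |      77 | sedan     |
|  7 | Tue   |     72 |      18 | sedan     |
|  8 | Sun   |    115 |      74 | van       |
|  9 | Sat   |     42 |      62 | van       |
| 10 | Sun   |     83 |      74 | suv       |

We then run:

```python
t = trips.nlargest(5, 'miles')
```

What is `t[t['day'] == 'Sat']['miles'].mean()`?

62.3333333333

take 5 rows with largest miles:
    day  fare  miles vehicle
6   Sat   118     77   sedan
8   Sun   115     74     van
10  Sun    83     74     suv
9   Sat    42     62     van
0   Sat   105     48     van
filter rows where day == 'Sat':
   day  fare  miles vehicle
6  Sat   118     77   sedan
9  Sat    42     62     van
0  Sat   105     48     van
Taking the mean of column 'miles' gives 62.3333333333.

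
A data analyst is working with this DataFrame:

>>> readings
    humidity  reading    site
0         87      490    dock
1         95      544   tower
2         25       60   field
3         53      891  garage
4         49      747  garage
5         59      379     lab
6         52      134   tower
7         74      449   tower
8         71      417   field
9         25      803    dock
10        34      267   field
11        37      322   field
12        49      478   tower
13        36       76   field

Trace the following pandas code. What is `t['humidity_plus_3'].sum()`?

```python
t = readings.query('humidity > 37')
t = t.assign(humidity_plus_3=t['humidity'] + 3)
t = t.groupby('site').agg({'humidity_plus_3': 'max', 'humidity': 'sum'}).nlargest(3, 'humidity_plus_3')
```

262

filter rows where humidity > 37:
    humidity  reading    site
0         87      490    dock
1         95      544   tower
3         53      891  garage
4         49      747  garage
5         59      379     lab
6         52      134   tower
7         74      449   tower
8         71      417   field
12        49      478   tower
add column humidity_plus_3 = t['humidity'] + 3:
    humidity  reading    site  humidity_plus_3
0         87      490    dock               90
1         95      544   tower               98
3         53      891  garage               56
4         49      747  garage               52
5         59      379     lab               62
6         52      134   tower               55
7         74      449   tower               77
8         71      417   field               74
12        49      478   tower               52
group by site: max(humidity_plus_3), sum(humidity):
        humidity_plus_3  humidity
site                             
dock                 90        87
field                74        71
garage               56       102
lab                  62        59
tower                98       270
take 3 rows with largest humidity_plus_3:
       humidity_plus_3  humidity
site                            
tower               98       270
dock                90        87
field               74        71
Reading off the sum of column 'humidity_plus_3', we get 262.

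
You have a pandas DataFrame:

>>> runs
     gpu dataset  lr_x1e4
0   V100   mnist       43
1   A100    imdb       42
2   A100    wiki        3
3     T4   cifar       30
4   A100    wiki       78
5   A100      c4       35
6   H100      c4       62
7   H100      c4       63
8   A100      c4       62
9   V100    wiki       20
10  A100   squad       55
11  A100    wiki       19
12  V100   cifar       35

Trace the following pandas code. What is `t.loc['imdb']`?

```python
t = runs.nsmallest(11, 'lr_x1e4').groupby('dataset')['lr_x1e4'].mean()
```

42.0

take 11 rows with smallest lr_x1e4:
     gpu dataset  lr_x1e4
2   A100    wiki        3
11  A100    wiki       19
9   V100    wiki       20
3     T4   cifar       30
5   A100      c4       35
12  V100   cifar       35
1   A100    imdb       42
0   V100   mnist       43
10  A100   squad       55
6   H100      c4       62
8   A100      c4       62
group by dataset, mean of lr_x1e4:
dataset
c4       53.0
cifar    32.5
imdb     42.0
mnist    43.0
squad    55.0
wiki     14.0
Name: lr_x1e4, dtype: float64
Finally, value at index 'imdb' = 42.0.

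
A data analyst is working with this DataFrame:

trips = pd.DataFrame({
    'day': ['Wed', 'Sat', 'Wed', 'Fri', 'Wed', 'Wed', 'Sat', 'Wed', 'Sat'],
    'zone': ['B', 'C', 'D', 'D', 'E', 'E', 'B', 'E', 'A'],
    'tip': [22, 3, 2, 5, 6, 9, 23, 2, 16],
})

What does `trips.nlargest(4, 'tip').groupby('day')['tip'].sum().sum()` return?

take 4 rows with largest tip:
   day zone  tip
6  Sat    B   23
0  Wed    B   22
8  Sat    A   16
5  Wed    E    9
group by day, sum of tip:
day
Sat    39
Wed    31
Name: tip, dtype: int64
Reading off the sum of the resulting series, we get 70.

70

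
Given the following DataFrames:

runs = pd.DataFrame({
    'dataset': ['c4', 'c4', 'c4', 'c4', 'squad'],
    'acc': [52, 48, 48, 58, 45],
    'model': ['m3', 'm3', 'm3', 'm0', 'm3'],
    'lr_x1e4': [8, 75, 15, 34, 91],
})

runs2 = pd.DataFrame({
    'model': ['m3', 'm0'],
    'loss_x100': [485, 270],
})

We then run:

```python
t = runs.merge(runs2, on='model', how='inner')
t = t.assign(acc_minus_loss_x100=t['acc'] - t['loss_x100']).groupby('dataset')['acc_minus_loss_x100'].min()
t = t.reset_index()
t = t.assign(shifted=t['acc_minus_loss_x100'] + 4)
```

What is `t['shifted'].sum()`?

-869

merge on 'model' (how='inner') → 5 rows:
  dataset  acc model  lr_x1e4  loss_x100
0      c4   52    m3        8        485
1      c4   48    m3       75        485
2      c4   48    m3       15        485
3      c4   58    m0       34        270
4   squad   45    m3       91        485
add column acc_minus_loss_x100 = t['acc'] - t['loss_x100']:
  dataset  acc model  lr_x1e4  loss_x100  acc_minus_loss_x100
0      c4   52    m3        8        485                 -433
1      c4   48    m3       75        485                 -437
2      c4   48    m3       15        485                 -437
3      c4   58    m0       34        270                 -212
4   squad   45    m3       91        485                 -440
group by dataset, min of acc_minus_loss_x100:
dataset
c4      -437
squad   -440
Name: acc_minus_loss_x100, dtype: int64
reset_index():
  dataset  acc_minus_loss_x100
0      c4                 -437
1   squad                 -440
add column shifted = t['acc_minus_loss_x100'] + 4:
  dataset  acc_minus_loss_x100  shifted
0      c4                 -437     -433
1   squad                 -440     -436
Finally, sum of column 'shifted' = -869.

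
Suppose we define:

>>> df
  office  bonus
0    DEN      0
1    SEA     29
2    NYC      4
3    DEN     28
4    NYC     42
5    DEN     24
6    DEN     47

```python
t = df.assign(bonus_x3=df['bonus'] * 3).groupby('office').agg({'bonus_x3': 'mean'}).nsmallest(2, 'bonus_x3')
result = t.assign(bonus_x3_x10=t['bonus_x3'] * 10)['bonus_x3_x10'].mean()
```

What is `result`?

add column bonus_x3 = df['bonus'] * 3:
  office  bonus  bonus_x3
0    DEN      0         0
1    SEA     29        87
2    NYC      4        12
3    DEN     28        84
4    NYC     42       126
5    DEN     24        72
6    DEN     47       141
group by office, mean of bonus_x3:
        bonus_x3
office          
DEN        74.25
NYC        69.00
SEA        87.00
take 2 rows with smallest bonus_x3:
        bonus_x3
office          
NYC        69.00
DEN        74.25
add column bonus_x3_x10 = t['bonus_x3'] * 10:
        bonus_x3  bonus_x3_x10
office                        
NYC        69.00         690.0
DEN        74.25         742.5

716.25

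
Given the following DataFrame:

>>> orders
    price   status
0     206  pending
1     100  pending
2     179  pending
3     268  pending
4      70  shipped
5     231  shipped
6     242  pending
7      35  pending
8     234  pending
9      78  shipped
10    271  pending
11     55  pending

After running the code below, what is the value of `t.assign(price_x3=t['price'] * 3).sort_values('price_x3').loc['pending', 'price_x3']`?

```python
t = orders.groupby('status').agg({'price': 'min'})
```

group by status, min of price:
         price
status        
pending     35
shipped     70
add column price_x3 = t['price'] * 3:
         price  price_x3
status                  
pending     35       105
shipped     70       210
sort by price_x3:
         price  price_x3
status                  
pending     35       105
shipped     70       210

105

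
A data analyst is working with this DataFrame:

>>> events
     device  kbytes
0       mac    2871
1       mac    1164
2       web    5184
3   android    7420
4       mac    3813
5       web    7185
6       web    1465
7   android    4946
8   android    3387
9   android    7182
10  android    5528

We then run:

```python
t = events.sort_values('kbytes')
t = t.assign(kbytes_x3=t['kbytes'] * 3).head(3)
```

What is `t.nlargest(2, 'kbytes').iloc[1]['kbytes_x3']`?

4395

sort by kbytes:
     device  kbytes
1       mac    1164
6       web    1465
0       mac    2871
8   android    3387
4       mac    3813
7   android    4946
2       web    5184
10  android    5528
9   android    7182
5       web    7185
3   android    7420
add column kbytes_x3 = t['kbytes'] * 3:
     device  kbytes  kbytes_x3
1       mac    1164       3492
6       web    1465       4395
0       mac    2871       8613
8   android    3387      10161
4       mac    3813      11439
7   android    4946      14838
2       web    5184      15552
10  android    5528      16584
9   android    7182      21546
5       web    7185      21555
3   android    7420      22260
take first 3 rows:
  device  kbytes  kbytes_x3
1    mac    1164       3492
6    web    1465       4395
0    mac    2871       8613
take 2 rows with largest kbytes:
  device  kbytes  kbytes_x3
0    mac    2871       8613
6    web    1465       4395
Taking the value at position 1, column 'kbytes_x3' gives 4395.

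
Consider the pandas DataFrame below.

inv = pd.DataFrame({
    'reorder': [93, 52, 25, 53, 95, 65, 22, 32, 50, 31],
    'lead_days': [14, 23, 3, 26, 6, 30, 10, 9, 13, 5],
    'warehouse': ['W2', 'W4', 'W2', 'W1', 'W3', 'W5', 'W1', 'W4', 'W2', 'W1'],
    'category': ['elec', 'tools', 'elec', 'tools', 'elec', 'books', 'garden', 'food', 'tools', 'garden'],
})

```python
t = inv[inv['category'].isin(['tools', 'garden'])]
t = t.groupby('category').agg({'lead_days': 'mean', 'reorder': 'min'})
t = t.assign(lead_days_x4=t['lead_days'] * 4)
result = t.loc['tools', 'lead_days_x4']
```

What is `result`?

82.6666666667

filter rows where category in ['tools', 'garden']:
   reorder  lead_days warehouse category
1       52         23        W4    tools
3       53         26        W1    tools
6       22         10        W1   garden
8       50         13        W2    tools
9       31          5        W1   garden
group by category: mean(lead_days), min(reorder):
          lead_days  reorder
category                    
garden     7.500000       22
tools     20.666667       50
add column lead_days_x4 = t['lead_days'] * 4:
          lead_days  reorder  lead_days_x4
category                                  
garden     7.500000       22     30.000000
tools     20.666667       50     82.666667
Hence 82.6666666667.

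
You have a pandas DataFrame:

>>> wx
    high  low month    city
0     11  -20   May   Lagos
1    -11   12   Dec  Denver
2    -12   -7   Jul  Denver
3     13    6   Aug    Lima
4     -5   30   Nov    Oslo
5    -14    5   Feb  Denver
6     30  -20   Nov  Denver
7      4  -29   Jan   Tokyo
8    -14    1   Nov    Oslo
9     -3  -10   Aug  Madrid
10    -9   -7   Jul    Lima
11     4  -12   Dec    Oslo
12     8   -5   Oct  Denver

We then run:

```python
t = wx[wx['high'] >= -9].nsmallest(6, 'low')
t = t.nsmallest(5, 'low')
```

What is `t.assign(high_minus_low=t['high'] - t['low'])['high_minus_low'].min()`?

7

filter rows where high >= -9:
    high  low month    city
0     11  -20   May   Lagos
3     13    6   Aug    Lima
4     -5   30   Nov    Oslo
6     30  -20   Nov  Denver
7      4  -29   Jan   Tokyo
9     -3  -10   Aug  Madrid
10    -9   -7   Jul    Lima
11     4  -12   Dec    Oslo
12     8   -5   Oct  Denver
take 6 rows with smallest low:
    high  low month    city
7      4  -29   Jan   Tokyo
0     11  -20   May   Lagos
6     30  -20   Nov  Denver
11     4  -12   Dec    Oslo
9     -3  -10   Aug  Madrid
10    -9   -7   Jul    Lima
take 5 rows with smallest low:
    high  low month    city
7      4  -29   Jan   Tokyo
0     11  -20   May   Lagos
6     30  -20   Nov  Denver
11     4  -12   Dec    Oslo
9     -3  -10   Aug  Madrid
add column high_minus_low = t['high'] - t['low']:
    high  low month    city  high_minus_low
7      4  -29   Jan   Tokyo              33
0     11  -20   May   Lagos              31
6     30  -20   Nov  Denver              50
11     4  -12   Dec    Oslo              16
9     -3  -10   Aug  Madrid               7
min of column 'high_minus_low' → 7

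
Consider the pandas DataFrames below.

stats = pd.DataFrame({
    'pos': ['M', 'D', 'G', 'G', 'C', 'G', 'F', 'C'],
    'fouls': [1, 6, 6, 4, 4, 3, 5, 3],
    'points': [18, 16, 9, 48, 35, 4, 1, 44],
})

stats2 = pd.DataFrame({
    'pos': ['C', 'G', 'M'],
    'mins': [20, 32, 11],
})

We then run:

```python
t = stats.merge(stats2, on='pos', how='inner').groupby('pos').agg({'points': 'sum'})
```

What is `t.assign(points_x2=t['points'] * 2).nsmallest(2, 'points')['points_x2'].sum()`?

merge on 'pos' (how='inner') → 6 rows:
  pos  fouls  points  mins
0   M      1      18    11
1   G      6       9    32
2   G      4      48    32
3   C      4      35    20
4   G      3       4    32
5   C      3      44    20
group by pos, sum of points:
     points
pos        
C        79
G        61
M        18
add column points_x2 = t['points'] * 2:
     points  points_x2
pos                   
C        79        158
G        61        122
M        18         36
take 2 rows with smallest points:
     points  points_x2
pos                   
M        18         36
G        61        122
Hence 158.

158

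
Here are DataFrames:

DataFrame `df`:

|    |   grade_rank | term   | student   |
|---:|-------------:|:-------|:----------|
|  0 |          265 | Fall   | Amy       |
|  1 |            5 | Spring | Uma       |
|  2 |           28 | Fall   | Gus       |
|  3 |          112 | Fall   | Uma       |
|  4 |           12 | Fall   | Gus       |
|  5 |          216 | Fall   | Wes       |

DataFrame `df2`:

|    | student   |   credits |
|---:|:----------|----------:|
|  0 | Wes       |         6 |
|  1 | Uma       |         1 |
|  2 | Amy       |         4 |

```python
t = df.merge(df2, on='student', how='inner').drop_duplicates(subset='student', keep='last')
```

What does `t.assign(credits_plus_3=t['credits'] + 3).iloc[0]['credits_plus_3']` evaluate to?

7

merge on 'student' (how='inner') → 4 rows:
   grade_rank    term student  credits
0         265    Fall     Amy        4
1           5  Spring     Uma        1
2         112    Fall     Uma        1
3         216    Fall     Wes        6
drop duplicate student (keep=last):
   grade_rank  term student  credits
0         265  Fall     Amy        4
2         112  Fall     Uma        1
3         216  Fall     Wes        6
add column credits_plus_3 = t['credits'] + 3:
   grade_rank  term student  credits  credits_plus_3
0         265  Fall     Amy        4               7
2         112  Fall     Uma        1               4
3         216  Fall     Wes        6               9
The value at position 0, column 'credits_plus_3' is 7.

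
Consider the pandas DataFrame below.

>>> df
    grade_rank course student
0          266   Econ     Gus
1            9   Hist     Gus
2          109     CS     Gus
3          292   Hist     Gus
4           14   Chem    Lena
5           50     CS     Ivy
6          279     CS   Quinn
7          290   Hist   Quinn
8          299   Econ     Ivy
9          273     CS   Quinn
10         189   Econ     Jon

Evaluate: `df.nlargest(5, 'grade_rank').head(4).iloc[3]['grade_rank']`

take 5 rows with largest grade_rank:
   grade_rank course student
8         299   Econ     Ivy
3         292   Hist     Gus
7         290   Hist   Quinn
6         279     CS   Quinn
9         273     CS   Quinn
take first 4 rows:
   grade_rank course student
8         299   Econ     Ivy
3         292   Hist     Gus
7         290   Hist   Quinn
6         279     CS   Quinn

279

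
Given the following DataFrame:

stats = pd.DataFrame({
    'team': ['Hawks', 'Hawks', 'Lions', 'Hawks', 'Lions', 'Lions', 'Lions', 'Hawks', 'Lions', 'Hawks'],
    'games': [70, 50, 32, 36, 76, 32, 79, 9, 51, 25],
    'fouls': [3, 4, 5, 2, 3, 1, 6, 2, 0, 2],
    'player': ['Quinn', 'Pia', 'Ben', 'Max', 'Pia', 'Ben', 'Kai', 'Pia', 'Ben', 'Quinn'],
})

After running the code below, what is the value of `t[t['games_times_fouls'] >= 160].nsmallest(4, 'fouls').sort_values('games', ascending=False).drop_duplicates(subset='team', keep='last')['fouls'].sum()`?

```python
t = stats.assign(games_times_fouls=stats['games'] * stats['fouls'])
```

add column games_times_fouls = stats['games'] * stats['fouls']:
    team  games  fouls player  games_times_fouls
0  Hawks     70      3  Quinn                210
1  Hawks     50      4    Pia                200
2  Lions     32      5    Ben                160
3  Hawks     36      2    Max                 72
4  Lions     76      3    Pia                228
5  Lions     32      1    Ben                 32
6  Lions     79      6    Kai                474
7  Hawks      9      2    Pia                 18
8  Lions     51      0    Ben                  0
9  Hawks     25      2  Quinn                 50
filter rows where games_times_fouls >= 160:
    team  games  fouls player  games_times_fouls
0  Hawks     70      3  Quinn                210
1  Hawks     50      4    Pia                200
2  Lions     32      5    Ben                160
4  Lions     76      3    Pia                228
6  Lions     79      6    Kai                474
take 4 rows with smallest fouls:
    team  games  fouls player  games_times_fouls
0  Hawks     70      3  Quinn                210
4  Lions     76      3    Pia                228
1  Hawks     50      4    Pia                200
2  Lions     32      5    Ben                160
sort by games descending:
    team  games  fouls player  games_times_fouls
4  Lions     76      3    Pia                228
0  Hawks     70      3  Quinn                210
1  Hawks     50      4    Pia                200
2  Lions     32      5    Ben                160
drop duplicate team (keep=last):
    team  games  fouls player  games_times_fouls
1  Hawks     50      4    Pia                200
2  Lions     32      5    Ben                160
Finally, sum of column 'fouls' = 9.

9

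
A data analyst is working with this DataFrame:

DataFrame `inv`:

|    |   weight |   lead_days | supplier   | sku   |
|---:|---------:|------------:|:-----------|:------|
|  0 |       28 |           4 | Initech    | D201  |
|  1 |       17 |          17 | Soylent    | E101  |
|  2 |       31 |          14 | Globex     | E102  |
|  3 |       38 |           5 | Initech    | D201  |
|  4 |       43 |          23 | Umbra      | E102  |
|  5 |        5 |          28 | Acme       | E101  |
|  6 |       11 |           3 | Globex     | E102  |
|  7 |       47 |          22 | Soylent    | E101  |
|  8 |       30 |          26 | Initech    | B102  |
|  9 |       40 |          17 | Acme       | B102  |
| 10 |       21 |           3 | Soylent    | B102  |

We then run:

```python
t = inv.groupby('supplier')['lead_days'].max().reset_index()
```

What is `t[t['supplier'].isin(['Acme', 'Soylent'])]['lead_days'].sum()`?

50

group by supplier, max of lead_days:
supplier
Acme       28
Globex     14
Initech    26
Soylent    22
Umbra      23
Name: lead_days, dtype: int64
reset_index():
  supplier  lead_days
0     Acme         28
1   Globex         14
2  Initech         26
3  Soylent         22
4    Umbra         23
filter rows where supplier in ['Acme', 'Soylent']:
  supplier  lead_days
0     Acme         28
3  Soylent         22
sum of column 'lead_days' → 50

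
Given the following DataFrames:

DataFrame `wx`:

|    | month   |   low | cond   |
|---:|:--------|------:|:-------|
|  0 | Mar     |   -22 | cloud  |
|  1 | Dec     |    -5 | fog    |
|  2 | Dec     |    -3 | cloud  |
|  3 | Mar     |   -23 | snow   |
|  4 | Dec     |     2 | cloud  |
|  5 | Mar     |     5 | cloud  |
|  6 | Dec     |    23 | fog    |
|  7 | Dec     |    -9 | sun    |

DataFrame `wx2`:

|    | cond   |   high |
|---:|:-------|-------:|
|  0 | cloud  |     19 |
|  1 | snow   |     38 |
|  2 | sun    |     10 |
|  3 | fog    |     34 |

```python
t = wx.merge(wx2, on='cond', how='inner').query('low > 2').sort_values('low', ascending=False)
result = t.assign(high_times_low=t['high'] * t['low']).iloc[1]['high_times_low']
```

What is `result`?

merge on 'cond' (how='inner') → 8 rows:
  month  low   cond  high
0   Mar  -22  cloud    19
1   Dec   -5    fog    34
2   Dec   -3  cloud    19
3   Mar  -23   snow    38
4   Dec    2  cloud    19
5   Mar    5  cloud    19
6   Dec   23    fog    34
7   Dec   -9    sun    10
filter rows where low > 2:
  month  low   cond  high
5   Mar    5  cloud    19
6   Dec   23    fog    34
sort by low descending:
  month  low   cond  high
6   Dec   23    fog    34
5   Mar    5  cloud    19
add column high_times_low = t['high'] * t['low']:
  month  low   cond  high  high_times_low
6   Dec   23    fog    34             782
5   Mar    5  cloud    19              95

95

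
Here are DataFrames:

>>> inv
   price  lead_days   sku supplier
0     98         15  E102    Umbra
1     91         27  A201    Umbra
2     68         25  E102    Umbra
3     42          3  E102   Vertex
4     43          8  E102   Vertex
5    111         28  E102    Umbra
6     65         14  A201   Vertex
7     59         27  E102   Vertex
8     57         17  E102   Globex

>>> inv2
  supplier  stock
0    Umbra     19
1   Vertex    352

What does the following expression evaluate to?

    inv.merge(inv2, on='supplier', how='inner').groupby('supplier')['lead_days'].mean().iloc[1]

merge on 'supplier' (how='inner') → 8 rows:
   price  lead_days   sku supplier  stock
0     98         15  E102    Umbra     19
1     91         27  A201    Umbra     19
2     68         25  E102    Umbra     19
3     42          3  E102   Vertex    352
4     43          8  E102   Vertex    352
5    111         28  E102    Umbra     19
6     65         14  A201   Vertex    352
7     59         27  E102   Vertex    352
group by supplier, mean of lead_days:
supplier
Umbra     23.75
Vertex    13.00
Name: lead_days, dtype: float64
So iloc[1] = 13.0.

13.0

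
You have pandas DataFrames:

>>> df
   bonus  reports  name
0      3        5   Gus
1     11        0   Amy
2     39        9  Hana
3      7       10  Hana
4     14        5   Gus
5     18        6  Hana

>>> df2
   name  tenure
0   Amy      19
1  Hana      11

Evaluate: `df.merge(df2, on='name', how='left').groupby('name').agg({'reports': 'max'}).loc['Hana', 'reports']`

merge on 'name' (how='left') → 6 rows:
   bonus  reports  name  tenure
0      3        5   Gus     NaN
1     11        0   Amy    19.0
2     39        9  Hana    11.0
3      7       10  Hana    11.0
4     14        5   Gus     NaN
5     18        6  Hana    11.0
group by name, max of reports:
      reports
name         
Amy         0
Gus         5
Hana       10
Reading off the value at row 'Hana', column 'reports', we get 10.

10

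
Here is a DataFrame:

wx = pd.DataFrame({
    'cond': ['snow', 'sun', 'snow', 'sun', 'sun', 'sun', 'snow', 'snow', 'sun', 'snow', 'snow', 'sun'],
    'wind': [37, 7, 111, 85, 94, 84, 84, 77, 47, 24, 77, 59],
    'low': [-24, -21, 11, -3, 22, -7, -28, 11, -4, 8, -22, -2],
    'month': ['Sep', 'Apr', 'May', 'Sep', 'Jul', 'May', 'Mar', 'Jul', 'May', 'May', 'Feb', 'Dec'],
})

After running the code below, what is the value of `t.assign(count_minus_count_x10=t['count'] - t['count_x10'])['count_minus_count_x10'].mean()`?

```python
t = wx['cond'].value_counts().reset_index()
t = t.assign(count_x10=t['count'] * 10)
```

-54.0

value_counts of cond:
cond
snow    6
sun     6
Name: count, dtype: int64
reset_index():
   cond  count
0  snow      6
1   sun      6
add column count_x10 = t['count'] * 10:
   cond  count  count_x10
0  snow      6         60
1   sun      6         60
add column count_minus_count_x10 = t['count'] - t['count_x10']:
   cond  count  count_x10  count_minus_count_x10
0  snow      6         60                    -54
1   sun      6         60                    -54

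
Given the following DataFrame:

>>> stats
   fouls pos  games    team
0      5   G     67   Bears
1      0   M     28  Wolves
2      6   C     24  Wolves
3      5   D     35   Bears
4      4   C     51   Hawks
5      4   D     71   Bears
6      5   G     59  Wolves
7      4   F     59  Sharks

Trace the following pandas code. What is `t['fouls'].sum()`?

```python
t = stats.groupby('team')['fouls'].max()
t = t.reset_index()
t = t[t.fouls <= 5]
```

13

group by team, max of fouls:
team
Bears     5
Hawks     4
Sharks    4
Wolves    6
Name: fouls, dtype: int64
reset_index():
     team  fouls
0   Bears      5
1   Hawks      4
2  Sharks      4
3  Wolves      6
filter rows where fouls <= 5:
     team  fouls
0   Bears      5
1   Hawks      4
2  Sharks      4
Finally, sum of column 'fouls' = 13.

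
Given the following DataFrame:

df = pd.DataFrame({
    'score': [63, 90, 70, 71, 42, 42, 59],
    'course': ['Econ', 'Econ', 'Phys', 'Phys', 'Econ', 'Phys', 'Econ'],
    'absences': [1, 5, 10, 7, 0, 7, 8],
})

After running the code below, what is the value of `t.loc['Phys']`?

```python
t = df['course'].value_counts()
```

3

value_counts of course:
course
Econ    4
Phys    3
Name: count, dtype: int64
Hence 3.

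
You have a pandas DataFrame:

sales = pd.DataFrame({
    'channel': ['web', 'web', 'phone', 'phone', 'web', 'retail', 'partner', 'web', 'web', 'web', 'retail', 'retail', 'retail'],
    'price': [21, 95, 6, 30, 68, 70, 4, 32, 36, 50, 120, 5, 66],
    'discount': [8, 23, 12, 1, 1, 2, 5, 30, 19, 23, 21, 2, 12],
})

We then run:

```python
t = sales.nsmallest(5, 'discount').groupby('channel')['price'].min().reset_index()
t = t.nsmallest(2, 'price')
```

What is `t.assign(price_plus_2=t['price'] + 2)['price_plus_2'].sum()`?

13

take 5 rows with smallest discount:
    channel  price  discount
3     phone     30         1
4       web     68         1
5    retail     70         2
11   retail      5         2
6   partner      4         5
group by channel, min of price:
channel
partner     4
phone      30
retail      5
web        68
Name: price, dtype: int64
reset_index():
   channel  price
0  partner      4
1    phone     30
2   retail      5
3      web     68
take 2 rows with smallest price:
   channel  price
0  partner      4
2   retail      5
add column price_plus_2 = t['price'] + 2:
   channel  price  price_plus_2
0  partner      4             6
2   retail      5             7
The sum of column 'price_plus_2' is 13.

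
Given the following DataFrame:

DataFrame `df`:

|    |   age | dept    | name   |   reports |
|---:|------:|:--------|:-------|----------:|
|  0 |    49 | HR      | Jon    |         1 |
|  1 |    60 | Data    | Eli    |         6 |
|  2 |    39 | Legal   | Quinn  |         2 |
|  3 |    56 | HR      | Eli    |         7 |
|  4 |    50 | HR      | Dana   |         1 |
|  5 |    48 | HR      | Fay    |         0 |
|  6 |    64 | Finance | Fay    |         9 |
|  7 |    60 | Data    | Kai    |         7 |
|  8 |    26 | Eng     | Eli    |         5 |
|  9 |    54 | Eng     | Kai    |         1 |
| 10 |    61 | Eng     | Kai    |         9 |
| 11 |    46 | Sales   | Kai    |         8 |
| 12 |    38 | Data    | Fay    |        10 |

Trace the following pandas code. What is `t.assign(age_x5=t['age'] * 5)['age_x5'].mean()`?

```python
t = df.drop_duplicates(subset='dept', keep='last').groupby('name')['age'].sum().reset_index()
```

drop duplicate dept (keep=last):
    age     dept   name  reports
2    39    Legal  Quinn        2
5    48       HR    Fay        0
6    64  Finance    Fay        9
10   61      Eng    Kai        9
11   46    Sales    Kai        8
12   38     Data    Fay       10
group by name, sum of age:
name
Fay      150
Kai      107
Quinn     39
Name: age, dtype: int64
reset_index():
    name  age
0    Fay  150
1    Kai  107
2  Quinn   39
add column age_x5 = t['age'] * 5:
    name  age  age_x5
0    Fay  150     750
1    Kai  107     535
2  Quinn   39     195
mean of column 'age_x5' → 493.333333333

493.333333333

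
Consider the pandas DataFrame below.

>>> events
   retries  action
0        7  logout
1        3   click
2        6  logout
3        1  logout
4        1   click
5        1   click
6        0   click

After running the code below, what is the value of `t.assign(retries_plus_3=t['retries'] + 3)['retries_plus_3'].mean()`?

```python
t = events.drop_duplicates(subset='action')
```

drop duplicate action (keep=first):
   retries  action
0        7  logout
1        3   click
add column retries_plus_3 = t['retries'] + 3:
   retries  action  retries_plus_3
0        7  logout              10
1        3   click               6
Then the mean of column 'retries_plus_3': 8.0

8.0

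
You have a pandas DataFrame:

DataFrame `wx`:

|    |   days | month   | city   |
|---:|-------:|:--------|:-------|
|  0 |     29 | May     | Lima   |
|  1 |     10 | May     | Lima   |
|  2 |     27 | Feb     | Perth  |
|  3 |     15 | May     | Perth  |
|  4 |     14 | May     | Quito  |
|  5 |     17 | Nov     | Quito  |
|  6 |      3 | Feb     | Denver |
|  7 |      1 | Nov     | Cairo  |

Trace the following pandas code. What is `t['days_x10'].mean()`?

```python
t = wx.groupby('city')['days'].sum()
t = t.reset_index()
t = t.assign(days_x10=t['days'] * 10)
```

group by city, sum of days:
city
Cairo      1
Denver     3
Lima      39
Perth     42
Quito     31
Name: days, dtype: int64
reset_index():
     city  days
0   Cairo     1
1  Denver     3
2    Lima    39
3   Perth    42
4   Quito    31
add column days_x10 = t['days'] * 10:
     city  days  days_x10
0   Cairo     1        10
1  Denver     3        30
2    Lima    39       390
3   Perth    42       420
4   Quito    31       310
Taking the mean of column 'days_x10' gives 232.0.

232.0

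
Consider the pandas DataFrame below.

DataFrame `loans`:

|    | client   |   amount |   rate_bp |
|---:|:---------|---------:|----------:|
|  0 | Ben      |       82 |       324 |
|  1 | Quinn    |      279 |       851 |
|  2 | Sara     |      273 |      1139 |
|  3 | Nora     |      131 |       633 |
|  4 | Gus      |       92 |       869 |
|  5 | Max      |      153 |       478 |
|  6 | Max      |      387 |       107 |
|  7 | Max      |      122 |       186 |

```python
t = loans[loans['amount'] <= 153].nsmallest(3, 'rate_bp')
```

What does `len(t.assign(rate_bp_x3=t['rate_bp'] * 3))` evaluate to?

3

filter rows where amount <= 153:
  client  amount  rate_bp
0    Ben      82      324
3   Nora     131      633
4    Gus      92      869
5    Max     153      478
7    Max     122      186
take 3 rows with smallest rate_bp:
  client  amount  rate_bp
7    Max     122      186
0    Ben      82      324
5    Max     153      478
add column rate_bp_x3 = t['rate_bp'] * 3:
  client  amount  rate_bp  rate_bp_x3
7    Max     122      186         558
0    Ben      82      324         972
5    Max     153      478        1434
Hence 3.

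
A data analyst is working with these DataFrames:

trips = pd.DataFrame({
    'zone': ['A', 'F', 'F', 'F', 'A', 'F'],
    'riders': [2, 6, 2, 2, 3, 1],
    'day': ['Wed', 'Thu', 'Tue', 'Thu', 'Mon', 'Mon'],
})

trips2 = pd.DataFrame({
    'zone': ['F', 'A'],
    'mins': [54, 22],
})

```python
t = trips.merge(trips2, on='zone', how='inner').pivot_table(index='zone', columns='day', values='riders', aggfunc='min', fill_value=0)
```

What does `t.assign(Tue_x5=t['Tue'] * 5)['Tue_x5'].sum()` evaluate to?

10

merge on 'zone' (how='inner') → 6 rows:
  zone  riders  day  mins
0    A       2  Wed    22
1    F       6  Thu    54
2    F       2  Tue    54
3    F       2  Thu    54
4    A       3  Mon    22
5    F       1  Mon    54
pivot: rows=zone, cols=day, min(riders):
day   Mon  Thu  Tue  Wed
zone                    
A       3    0    0    2
F       1    2    2    0
add column Tue_x5 = t['Tue'] * 5:
day   Mon  Thu  Tue  Wed  Tue_x5
zone                            
A       3    0    0    2       0
F       1    2    2    0      10
Taking the sum of column 'Tue_x5' gives 10.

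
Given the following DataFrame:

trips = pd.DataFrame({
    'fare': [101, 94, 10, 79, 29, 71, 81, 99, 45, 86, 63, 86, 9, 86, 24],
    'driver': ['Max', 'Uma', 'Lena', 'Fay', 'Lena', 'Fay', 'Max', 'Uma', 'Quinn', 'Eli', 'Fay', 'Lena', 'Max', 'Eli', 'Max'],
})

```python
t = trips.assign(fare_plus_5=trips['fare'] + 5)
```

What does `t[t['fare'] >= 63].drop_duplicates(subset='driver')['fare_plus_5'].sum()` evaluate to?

add column fare_plus_5 = trips['fare'] + 5:
    fare driver  fare_plus_5
0    101    Max          106
1     94    Uma           99
2     10   Lena           15
3     79    Fay           84
4     29   Lena           34
5     71    Fay           76
6     81    Max           86
7     99    Uma          104
8     45  Quinn           50
9     86    Eli           91
10    63    Fay           68
11    86   Lena           91
12     9    Max           14
13    86    Eli           91
14    24    Max           29
filter rows where fare >= 63:
    fare driver  fare_plus_5
0    101    Max          106
1     94    Uma           99
3     79    Fay           84
5     71    Fay           76
6     81    Max           86
7     99    Uma          104
9     86    Eli           91
10    63    Fay           68
11    86   Lena           91
13    86    Eli           91
drop duplicate driver (keep=first):
    fare driver  fare_plus_5
0    101    Max          106
1     94    Uma           99
3     79    Fay           84
9     86    Eli           91
11    86   Lena           91

471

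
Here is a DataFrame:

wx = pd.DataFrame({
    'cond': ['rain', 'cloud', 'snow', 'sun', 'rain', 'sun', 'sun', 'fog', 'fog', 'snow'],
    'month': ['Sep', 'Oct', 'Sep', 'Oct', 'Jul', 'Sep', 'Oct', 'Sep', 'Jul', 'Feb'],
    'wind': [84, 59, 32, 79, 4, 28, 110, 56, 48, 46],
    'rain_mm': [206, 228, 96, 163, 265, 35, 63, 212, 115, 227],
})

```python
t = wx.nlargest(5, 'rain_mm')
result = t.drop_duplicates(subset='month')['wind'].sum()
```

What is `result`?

take 5 rows with largest rain_mm:
    cond month  wind  rain_mm
4   rain   Jul     4      265
1  cloud   Oct    59      228
9   snow   Feb    46      227
7    fog   Sep    56      212
0   rain   Sep    84      206
drop duplicate month (keep=first):
    cond month  wind  rain_mm
4   rain   Jul     4      265
1  cloud   Oct    59      228
9   snow   Feb    46      227
7    fog   Sep    56      212
Finally, sum of column 'wind' = 165.

165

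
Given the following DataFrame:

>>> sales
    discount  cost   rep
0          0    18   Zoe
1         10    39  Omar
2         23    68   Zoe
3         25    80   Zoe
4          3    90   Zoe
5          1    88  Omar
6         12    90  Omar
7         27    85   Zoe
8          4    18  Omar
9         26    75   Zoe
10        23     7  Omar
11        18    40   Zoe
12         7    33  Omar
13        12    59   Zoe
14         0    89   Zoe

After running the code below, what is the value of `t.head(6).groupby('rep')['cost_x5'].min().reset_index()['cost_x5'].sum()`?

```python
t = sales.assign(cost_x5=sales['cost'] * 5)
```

add column cost_x5 = sales['cost'] * 5:
    discount  cost   rep  cost_x5
0          0    18   Zoe       90
1         10    39  Omar      195
2         23    68   Zoe      340
3         25    80   Zoe      400
4          3    90   Zoe      450
5          1    88  Omar      440
6         12    90  Omar      450
7         27    85   Zoe      425
8          4    18  Omar       90
9         26    75   Zoe      375
10        23     7  Omar       35
11        18    40   Zoe      200
12         7    33  Omar      165
13        12    59   Zoe      295
14         0    89   Zoe      445
take first 6 rows:
   discount  cost   rep  cost_x5
0         0    18   Zoe       90
1        10    39  Omar      195
2        23    68   Zoe      340
3        25    80   Zoe      400
4         3    90   Zoe      450
5         1    88  Omar      440
group by rep, min of cost_x5:
rep
Omar    195
Zoe      90
Name: cost_x5, dtype: int64
reset_index():
    rep  cost_x5
0  Omar      195
1   Zoe       90
Finally, sum of column 'cost_x5' = 285.

285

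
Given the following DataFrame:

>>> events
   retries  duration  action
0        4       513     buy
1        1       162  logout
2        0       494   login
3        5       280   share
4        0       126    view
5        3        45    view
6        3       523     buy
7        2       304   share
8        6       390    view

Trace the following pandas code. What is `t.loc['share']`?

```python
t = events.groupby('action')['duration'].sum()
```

group by action, sum of duration:
action
buy       1036
login      494
logout     162
share      584
view       561
Name: duration, dtype: int64
Taking the value at index 'share' gives 584.

584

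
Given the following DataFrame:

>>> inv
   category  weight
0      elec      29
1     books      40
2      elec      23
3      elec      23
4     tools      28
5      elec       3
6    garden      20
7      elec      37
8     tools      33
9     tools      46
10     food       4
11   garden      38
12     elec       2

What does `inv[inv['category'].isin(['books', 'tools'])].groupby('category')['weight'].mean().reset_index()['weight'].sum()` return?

filter rows where category in ['books', 'tools']:
  category  weight
1    books      40
4    tools      28
8    tools      33
9    tools      46
group by category, mean of weight:
category
books    40.000000
tools    35.666667
Name: weight, dtype: float64
reset_index():
  category     weight
0    books  40.000000
1    tools  35.666667
sum of column 'weight' → 75.6666666667

75.6666666667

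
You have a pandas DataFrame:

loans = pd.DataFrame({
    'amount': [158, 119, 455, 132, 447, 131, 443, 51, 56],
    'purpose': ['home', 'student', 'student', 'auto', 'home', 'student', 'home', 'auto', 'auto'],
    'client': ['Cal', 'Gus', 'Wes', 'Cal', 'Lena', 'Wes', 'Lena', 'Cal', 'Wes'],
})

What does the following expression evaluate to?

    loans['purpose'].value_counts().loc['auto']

3

value_counts of purpose:
purpose
home       3
student    3
auto       3
Name: count, dtype: int64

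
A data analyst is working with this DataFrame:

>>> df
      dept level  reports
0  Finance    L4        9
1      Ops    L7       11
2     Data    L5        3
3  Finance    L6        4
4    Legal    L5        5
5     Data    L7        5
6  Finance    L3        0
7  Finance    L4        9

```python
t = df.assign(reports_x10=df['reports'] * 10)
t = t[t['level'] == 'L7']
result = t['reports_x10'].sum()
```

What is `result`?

add column reports_x10 = df['reports'] * 10:
      dept level  reports  reports_x10
0  Finance    L4        9           90
1      Ops    L7       11          110
2     Data    L5        3           30
3  Finance    L6        4           40
4    Legal    L5        5           50
5     Data    L7        5           50
6  Finance    L3        0            0
7  Finance    L4        9           90
filter rows where level == 'L7':
   dept level  reports  reports_x10
1   Ops    L7       11          110
5  Data    L7        5           50
Finally, sum of column 'reports_x10' = 160.

160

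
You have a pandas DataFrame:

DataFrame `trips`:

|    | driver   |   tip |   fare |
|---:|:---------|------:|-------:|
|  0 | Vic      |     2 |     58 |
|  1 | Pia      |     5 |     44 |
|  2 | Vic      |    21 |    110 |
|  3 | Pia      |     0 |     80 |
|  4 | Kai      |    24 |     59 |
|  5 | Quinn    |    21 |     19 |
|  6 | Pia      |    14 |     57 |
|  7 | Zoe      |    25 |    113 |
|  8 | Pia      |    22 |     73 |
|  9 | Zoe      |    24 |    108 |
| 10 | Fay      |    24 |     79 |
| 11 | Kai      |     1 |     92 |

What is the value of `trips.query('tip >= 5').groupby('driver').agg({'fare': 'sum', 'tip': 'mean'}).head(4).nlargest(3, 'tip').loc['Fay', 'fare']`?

filter rows where tip >= 5:
   driver  tip  fare
1     Pia    5    44
2     Vic   21   110
4     Kai   24    59
5   Quinn   21    19
6     Pia   14    57
7     Zoe   25   113
8     Pia   22    73
9     Zoe   24   108
10    Fay   24    79
group by driver: sum(fare), mean(tip):
        fare        tip
driver                 
Fay       79  24.000000
Kai       59  24.000000
Pia      174  13.666667
Quinn     19  21.000000
Vic      110  21.000000
Zoe      221  24.500000
take first 4 rows:
        fare        tip
driver                 
Fay       79  24.000000
Kai       59  24.000000
Pia      174  13.666667
Quinn     19  21.000000
take 3 rows with largest tip:
        fare   tip
driver            
Fay       79  24.0
Kai       59  24.0
Quinn     19  21.0
So loc['Fay', 'fare'] = 79.

79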